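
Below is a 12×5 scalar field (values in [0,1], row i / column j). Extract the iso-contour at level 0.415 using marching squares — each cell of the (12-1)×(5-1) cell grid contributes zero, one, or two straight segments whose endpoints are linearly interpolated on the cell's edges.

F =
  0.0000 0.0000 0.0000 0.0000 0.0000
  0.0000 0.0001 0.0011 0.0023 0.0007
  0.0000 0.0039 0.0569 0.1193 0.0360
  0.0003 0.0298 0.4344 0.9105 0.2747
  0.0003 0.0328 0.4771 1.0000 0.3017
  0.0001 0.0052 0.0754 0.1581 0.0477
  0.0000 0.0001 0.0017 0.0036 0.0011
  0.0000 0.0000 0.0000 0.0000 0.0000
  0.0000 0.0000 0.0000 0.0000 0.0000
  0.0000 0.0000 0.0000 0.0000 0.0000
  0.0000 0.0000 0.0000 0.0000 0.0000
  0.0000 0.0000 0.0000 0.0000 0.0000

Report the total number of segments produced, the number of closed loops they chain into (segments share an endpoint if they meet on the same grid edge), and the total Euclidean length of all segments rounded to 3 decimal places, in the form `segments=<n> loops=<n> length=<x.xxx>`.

cell (2,1): code 0100 → (2.949,2.000)–(3.000,1.952)
cell (2,2): code 1100 → (2.374,3.000)–(2.949,2.000)
cell (2,3): code 1000 → (3.000,3.779)–(2.374,3.000)
cell (3,1): code 0110 → (3.000,1.952)–(4.000,1.860)
cell (3,3): code 1001 → (4.000,3.838)–(3.000,3.779)
cell (4,1): code 0010 → (4.000,1.860)–(4.155,2.000)
cell (4,2): code 0011 → (4.155,2.000)–(4.695,3.000)
cell (4,3): code 0001 → (4.695,3.000)–(4.000,3.838)
total: 8 segments, chained into 1 closed loop(s), length Σ = 6.662882

segments=8 loops=1 length=6.663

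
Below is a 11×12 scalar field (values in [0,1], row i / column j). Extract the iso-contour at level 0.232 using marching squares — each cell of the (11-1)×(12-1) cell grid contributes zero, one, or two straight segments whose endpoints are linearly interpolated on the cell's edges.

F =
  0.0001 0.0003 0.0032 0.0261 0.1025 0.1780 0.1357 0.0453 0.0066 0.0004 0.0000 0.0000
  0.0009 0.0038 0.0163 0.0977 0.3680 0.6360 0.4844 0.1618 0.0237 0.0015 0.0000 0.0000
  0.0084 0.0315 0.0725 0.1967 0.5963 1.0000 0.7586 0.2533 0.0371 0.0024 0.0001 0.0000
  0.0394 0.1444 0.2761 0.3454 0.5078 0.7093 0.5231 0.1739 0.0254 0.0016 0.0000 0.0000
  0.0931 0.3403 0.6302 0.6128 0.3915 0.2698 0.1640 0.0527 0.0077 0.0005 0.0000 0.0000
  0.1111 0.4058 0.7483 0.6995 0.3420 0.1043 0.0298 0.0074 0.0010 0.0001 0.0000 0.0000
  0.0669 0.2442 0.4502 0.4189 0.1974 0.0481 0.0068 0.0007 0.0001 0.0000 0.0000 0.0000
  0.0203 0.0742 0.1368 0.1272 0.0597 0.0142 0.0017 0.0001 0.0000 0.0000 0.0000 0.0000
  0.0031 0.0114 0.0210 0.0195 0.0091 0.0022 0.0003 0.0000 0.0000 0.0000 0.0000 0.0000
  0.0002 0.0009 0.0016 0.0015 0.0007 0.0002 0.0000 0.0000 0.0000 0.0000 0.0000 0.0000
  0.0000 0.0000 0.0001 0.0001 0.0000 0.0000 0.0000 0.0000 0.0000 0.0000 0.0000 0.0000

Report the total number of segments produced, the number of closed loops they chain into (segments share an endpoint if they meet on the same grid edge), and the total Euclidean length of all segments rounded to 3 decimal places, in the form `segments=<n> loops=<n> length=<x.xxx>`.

segments=26 loops=1 length=20.179

cell (0,3): code 0100 → (0.488,4.000)–(1.000,3.497)
cell (0,4): code 1100 → (0.118,5.000)–(0.488,4.000)
cell (0,5): code 1100 → (0.276,6.000)–(0.118,5.000)
cell (0,6): code 1000 → (1.000,6.782)–(0.276,6.000)
cell (1,3): code 0110 → (1.000,3.497)–(2.000,3.088)
cell (1,6): code 1101 → (1.767,7.000)–(1.000,6.782)
cell (1,7): code 1000 → (2.000,7.099)–(1.767,7.000)
cell (2,1): code 0100 → (2.783,2.000)–(3.000,1.665)
cell (2,2): code 1100 → (2.237,3.000)–(2.783,2.000)
cell (2,3): code 1110 → (2.000,3.088)–(2.237,3.000)
cell (2,6): code 1011 → (3.000,6.834)–(2.268,7.000)
cell (2,7): code 0001 → (2.268,7.000)–(2.000,7.099)
cell (3,0): code 0100 → (3.447,1.000)–(4.000,0.562)
cell (3,1): code 1110 → (3.000,1.665)–(3.447,1.000)
cell (3,5): code 1011 → (4.000,5.357)–(3.811,6.000)
cell (3,6): code 0001 → (3.811,6.000)–(3.000,6.834)
cell (4,0): code 0110 → (4.000,0.562)–(5.000,0.410)
cell (4,4): code 1011 → (5.000,4.463)–(4.228,5.000)
cell (4,5): code 0001 → (4.228,5.000)–(4.000,5.357)
cell (5,0): code 0110 → (5.000,0.410)–(6.000,0.931)
cell (5,3): code 1011 → (6.000,3.844)–(5.761,4.000)
cell (5,4): code 0001 → (5.761,4.000)–(5.000,4.463)
cell (6,0): code 0010 → (6.000,0.931)–(6.072,1.000)
cell (6,1): code 0011 → (6.072,1.000)–(6.696,2.000)
cell (6,2): code 0011 → (6.696,2.000)–(6.641,3.000)
cell (6,3): code 0001 → (6.641,3.000)–(6.000,3.844)
total: 26 segments, chained into 1 closed loop(s), length Σ = 20.179169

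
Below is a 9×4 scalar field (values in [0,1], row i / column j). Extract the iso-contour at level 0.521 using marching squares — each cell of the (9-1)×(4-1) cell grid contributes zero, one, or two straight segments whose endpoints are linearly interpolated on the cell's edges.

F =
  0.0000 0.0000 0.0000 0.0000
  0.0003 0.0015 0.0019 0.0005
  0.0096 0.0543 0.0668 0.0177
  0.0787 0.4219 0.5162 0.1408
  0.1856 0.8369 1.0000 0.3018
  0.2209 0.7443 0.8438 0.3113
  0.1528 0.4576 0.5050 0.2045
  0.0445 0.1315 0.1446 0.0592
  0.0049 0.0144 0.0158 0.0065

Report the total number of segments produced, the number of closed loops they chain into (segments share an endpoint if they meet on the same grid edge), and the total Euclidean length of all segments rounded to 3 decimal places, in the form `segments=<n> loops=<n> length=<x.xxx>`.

segments=8 loops=1 length=8.170

cell (3,0): code 0100 → (3.239,1.000)–(4.000,0.515)
cell (3,1): code 1100 → (3.010,2.000)–(3.239,1.000)
cell (3,2): code 1000 → (4.000,2.686)–(3.010,2.000)
cell (4,0): code 0110 → (4.000,0.515)–(5.000,0.573)
cell (4,2): code 1001 → (5.000,2.606)–(4.000,2.686)
cell (5,0): code 0010 → (5.000,0.573)–(5.779,1.000)
cell (5,1): code 0011 → (5.779,1.000)–(5.953,2.000)
cell (5,2): code 0001 → (5.953,2.000)–(5.000,2.606)
total: 8 segments, chained into 1 closed loop(s), length Σ = 8.170223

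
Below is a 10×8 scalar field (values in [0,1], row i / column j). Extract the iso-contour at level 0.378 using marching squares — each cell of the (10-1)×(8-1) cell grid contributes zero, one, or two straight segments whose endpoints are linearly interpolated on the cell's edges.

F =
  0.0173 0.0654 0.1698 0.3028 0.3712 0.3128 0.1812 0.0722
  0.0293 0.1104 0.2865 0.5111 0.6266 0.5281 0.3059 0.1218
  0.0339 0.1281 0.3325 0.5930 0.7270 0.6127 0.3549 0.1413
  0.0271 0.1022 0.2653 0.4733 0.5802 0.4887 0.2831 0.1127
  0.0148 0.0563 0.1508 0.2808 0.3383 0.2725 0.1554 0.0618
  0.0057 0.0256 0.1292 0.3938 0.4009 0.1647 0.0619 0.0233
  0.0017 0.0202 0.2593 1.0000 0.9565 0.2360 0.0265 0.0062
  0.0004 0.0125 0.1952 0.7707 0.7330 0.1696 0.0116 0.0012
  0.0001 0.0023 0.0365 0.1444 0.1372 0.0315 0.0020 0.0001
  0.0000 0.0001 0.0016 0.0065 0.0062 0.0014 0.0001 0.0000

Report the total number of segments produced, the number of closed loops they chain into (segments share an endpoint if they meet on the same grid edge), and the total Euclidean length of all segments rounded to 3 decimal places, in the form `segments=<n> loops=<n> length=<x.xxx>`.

segments=22 loops=2 length=20.515

cell (0,2): code 0100 → (0.361,3.000)–(1.000,2.407)
cell (0,3): code 1100 → (0.027,4.000)–(0.361,3.000)
cell (0,4): code 1100 → (0.303,5.000)–(0.027,4.000)
cell (0,5): code 1000 → (1.000,5.676)–(0.303,5.000)
cell (1,2): code 0110 → (1.000,2.407)–(2.000,2.175)
cell (1,5): code 1001 → (2.000,5.910)–(1.000,5.676)
cell (2,2): code 0110 → (2.000,2.175)–(3.000,2.542)
cell (2,5): code 1001 → (3.000,5.538)–(2.000,5.910)
cell (3,2): code 0010 → (3.000,2.542)–(3.495,3.000)
cell (3,3): code 0011 → (3.495,3.000)–(3.836,4.000)
cell (3,4): code 0011 → (3.836,4.000)–(3.512,5.000)
cell (3,5): code 0001 → (3.512,5.000)–(3.000,5.538)
cell (4,2): code 0100 → (4.860,3.000)–(5.000,2.940)
cell (4,3): code 1100 → (4.634,4.000)–(4.860,3.000)
cell (4,4): code 1000 → (5.000,4.097)–(4.634,4.000)
cell (5,2): code 0110 → (5.000,2.940)–(6.000,2.160)
cell (5,4): code 1001 → (6.000,4.803)–(5.000,4.097)
cell (6,2): code 0110 → (6.000,2.160)–(7.000,2.318)
cell (6,4): code 1001 → (7.000,4.630)–(6.000,4.803)
cell (7,2): code 0010 → (7.000,2.318)–(7.627,3.000)
cell (7,3): code 0011 → (7.627,3.000)–(7.596,4.000)
cell (7,4): code 0001 → (7.596,4.000)–(7.000,4.630)
total: 22 segments, chained into 2 closed loop(s), length Σ = 20.515000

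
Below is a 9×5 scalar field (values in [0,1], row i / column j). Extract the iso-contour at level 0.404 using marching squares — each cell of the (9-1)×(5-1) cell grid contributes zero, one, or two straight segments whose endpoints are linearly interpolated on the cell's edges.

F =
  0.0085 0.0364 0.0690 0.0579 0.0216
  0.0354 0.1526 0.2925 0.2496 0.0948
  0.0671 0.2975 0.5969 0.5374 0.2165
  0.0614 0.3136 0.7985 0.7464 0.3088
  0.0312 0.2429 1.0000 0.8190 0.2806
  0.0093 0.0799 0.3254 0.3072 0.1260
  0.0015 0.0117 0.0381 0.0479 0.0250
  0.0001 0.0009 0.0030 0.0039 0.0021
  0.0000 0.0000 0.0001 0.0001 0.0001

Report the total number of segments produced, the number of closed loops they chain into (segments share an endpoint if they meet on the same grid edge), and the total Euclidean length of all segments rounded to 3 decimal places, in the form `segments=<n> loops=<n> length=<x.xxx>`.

cell (1,1): code 0100 → (1.366,2.000)–(2.000,1.356)
cell (1,2): code 1100 → (1.536,3.000)–(1.366,2.000)
cell (1,3): code 1000 → (2.000,3.416)–(1.536,3.000)
cell (2,1): code 0110 → (2.000,1.356)–(3.000,1.186)
cell (2,3): code 1001 → (3.000,3.782)–(2.000,3.416)
cell (3,1): code 0110 → (3.000,1.186)–(4.000,1.213)
cell (3,3): code 1001 → (4.000,3.771)–(3.000,3.782)
cell (4,1): code 0010 → (4.000,1.213)–(4.883,2.000)
cell (4,2): code 0011 → (4.883,2.000)–(4.811,3.000)
cell (4,3): code 0001 → (4.811,3.000)–(4.000,3.771)
total: 10 segments, chained into 1 closed loop(s), length Σ = 9.925205

segments=10 loops=1 length=9.925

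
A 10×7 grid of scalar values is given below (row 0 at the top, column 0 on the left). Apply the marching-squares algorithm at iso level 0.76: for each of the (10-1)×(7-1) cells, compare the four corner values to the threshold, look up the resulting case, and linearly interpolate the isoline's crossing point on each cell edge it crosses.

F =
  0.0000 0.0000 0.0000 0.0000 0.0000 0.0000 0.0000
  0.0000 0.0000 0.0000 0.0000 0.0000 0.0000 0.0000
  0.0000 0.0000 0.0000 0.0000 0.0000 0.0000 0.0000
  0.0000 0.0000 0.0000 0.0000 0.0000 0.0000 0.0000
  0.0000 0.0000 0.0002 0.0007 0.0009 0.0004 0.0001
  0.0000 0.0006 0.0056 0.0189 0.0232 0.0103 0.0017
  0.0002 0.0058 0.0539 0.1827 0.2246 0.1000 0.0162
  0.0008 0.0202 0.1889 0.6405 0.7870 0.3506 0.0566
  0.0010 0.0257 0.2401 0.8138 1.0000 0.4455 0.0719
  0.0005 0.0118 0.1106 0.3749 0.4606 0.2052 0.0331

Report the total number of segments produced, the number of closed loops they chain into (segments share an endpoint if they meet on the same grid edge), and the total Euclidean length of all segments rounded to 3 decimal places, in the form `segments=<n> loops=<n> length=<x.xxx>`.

cell (6,3): code 0100 → (6.952,4.000)–(7.000,3.816)
cell (6,4): code 1000 → (7.000,4.062)–(6.952,4.000)
cell (7,2): code 0100 → (7.690,3.000)–(8.000,2.906)
cell (7,3): code 1110 → (7.000,3.816)–(7.690,3.000)
cell (7,4): code 1001 → (8.000,4.433)–(7.000,4.062)
cell (8,2): code 0010 → (8.000,2.906)–(8.123,3.000)
cell (8,3): code 0011 → (8.123,3.000)–(8.445,4.000)
cell (8,4): code 0001 → (8.445,4.000)–(8.000,4.433)
total: 8 segments, chained into 1 closed loop(s), length Σ = 4.553495

segments=8 loops=1 length=4.553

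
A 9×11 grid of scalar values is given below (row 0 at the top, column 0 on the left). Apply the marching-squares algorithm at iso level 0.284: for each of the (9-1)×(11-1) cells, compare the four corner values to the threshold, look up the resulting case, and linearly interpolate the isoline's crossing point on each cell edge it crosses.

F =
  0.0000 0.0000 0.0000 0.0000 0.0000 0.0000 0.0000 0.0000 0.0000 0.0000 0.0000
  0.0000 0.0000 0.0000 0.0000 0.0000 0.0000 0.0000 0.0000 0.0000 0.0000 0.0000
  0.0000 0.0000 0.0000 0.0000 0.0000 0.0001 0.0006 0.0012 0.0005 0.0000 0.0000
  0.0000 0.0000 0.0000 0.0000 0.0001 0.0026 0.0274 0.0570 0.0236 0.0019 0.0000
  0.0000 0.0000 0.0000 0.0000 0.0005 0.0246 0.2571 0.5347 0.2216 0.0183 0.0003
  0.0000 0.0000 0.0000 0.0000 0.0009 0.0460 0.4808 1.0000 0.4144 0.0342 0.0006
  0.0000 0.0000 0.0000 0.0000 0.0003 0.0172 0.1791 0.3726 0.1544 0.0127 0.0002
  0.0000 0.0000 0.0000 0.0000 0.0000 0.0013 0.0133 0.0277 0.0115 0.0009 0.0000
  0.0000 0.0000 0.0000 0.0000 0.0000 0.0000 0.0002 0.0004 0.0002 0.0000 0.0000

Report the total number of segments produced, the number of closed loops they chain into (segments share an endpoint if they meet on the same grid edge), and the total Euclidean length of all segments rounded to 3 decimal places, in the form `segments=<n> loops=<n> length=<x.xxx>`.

segments=12 loops=1 length=8.111

cell (3,6): code 0100 → (3.475,7.000)–(4.000,6.097)
cell (3,7): code 1000 → (4.000,7.801)–(3.475,7.000)
cell (4,5): code 0100 → (4.120,6.000)–(5.000,5.547)
cell (4,6): code 1110 → (4.000,6.097)–(4.120,6.000)
cell (4,7): code 1101 → (4.324,8.000)–(4.000,7.801)
cell (4,8): code 1000 → (5.000,8.343)–(4.324,8.000)
cell (5,5): code 0010 → (5.000,5.547)–(5.652,6.000)
cell (5,6): code 0111 → (5.652,6.000)–(6.000,6.542)
cell (5,7): code 1011 → (6.000,7.406)–(5.502,8.000)
cell (5,8): code 0001 → (5.502,8.000)–(5.000,8.343)
cell (6,6): code 0010 → (6.000,6.542)–(6.257,7.000)
cell (6,7): code 0001 → (6.257,7.000)–(6.000,7.406)
total: 12 segments, chained into 1 closed loop(s), length Σ = 8.110596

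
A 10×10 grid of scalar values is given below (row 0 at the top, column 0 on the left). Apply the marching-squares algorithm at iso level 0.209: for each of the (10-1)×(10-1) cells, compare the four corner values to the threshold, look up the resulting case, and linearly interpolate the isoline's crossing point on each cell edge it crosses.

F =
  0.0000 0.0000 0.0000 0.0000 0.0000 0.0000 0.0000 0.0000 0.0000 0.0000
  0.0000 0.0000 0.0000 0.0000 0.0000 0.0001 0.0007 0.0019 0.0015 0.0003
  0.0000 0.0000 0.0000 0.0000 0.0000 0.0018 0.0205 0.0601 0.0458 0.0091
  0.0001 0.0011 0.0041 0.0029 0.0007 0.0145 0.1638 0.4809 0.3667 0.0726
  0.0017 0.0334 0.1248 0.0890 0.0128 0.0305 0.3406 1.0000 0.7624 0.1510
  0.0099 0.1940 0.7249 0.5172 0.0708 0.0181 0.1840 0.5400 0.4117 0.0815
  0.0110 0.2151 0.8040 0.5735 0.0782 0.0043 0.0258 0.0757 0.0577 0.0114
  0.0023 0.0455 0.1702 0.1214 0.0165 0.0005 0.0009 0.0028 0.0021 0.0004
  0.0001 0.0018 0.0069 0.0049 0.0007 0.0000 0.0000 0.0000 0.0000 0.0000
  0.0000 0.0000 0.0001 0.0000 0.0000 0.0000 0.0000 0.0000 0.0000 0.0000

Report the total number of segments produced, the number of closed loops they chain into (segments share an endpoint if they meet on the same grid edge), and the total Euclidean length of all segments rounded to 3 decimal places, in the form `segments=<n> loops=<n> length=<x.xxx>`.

segments=22 loops=2 length=19.009

cell (2,6): code 0100 → (2.354,7.000)–(3.000,6.143)
cell (2,7): code 1100 → (2.509,8.000)–(2.354,7.000)
cell (2,8): code 1000 → (3.000,8.536)–(2.509,8.000)
cell (3,5): code 0100 → (3.256,6.000)–(4.000,5.576)
cell (3,6): code 1110 → (3.000,6.143)–(3.256,6.000)
cell (3,8): code 1001 → (4.000,8.905)–(3.000,8.536)
cell (4,1): code 0100 → (4.140,2.000)–(5.000,1.028)
cell (4,2): code 1100 → (4.280,3.000)–(4.140,2.000)
cell (4,3): code 1000 → (5.000,3.690)–(4.280,3.000)
cell (4,5): code 0010 → (4.000,5.576)–(4.840,6.000)
cell (4,6): code 0111 → (4.840,6.000)–(5.000,6.070)
cell (4,8): code 1001 → (5.000,8.614)–(4.000,8.905)
cell (5,0): code 0100 → (5.711,1.000)–(6.000,0.970)
cell (5,1): code 1110 → (5.000,1.028)–(5.711,1.000)
cell (5,3): code 1001 → (6.000,3.736)–(5.000,3.690)
cell (5,6): code 0010 → (5.000,6.070)–(5.713,7.000)
cell (5,7): code 0011 → (5.713,7.000)–(5.573,8.000)
cell (5,8): code 0001 → (5.573,8.000)–(5.000,8.614)
cell (6,0): code 0010 → (6.000,0.970)–(6.036,1.000)
cell (6,1): code 0011 → (6.036,1.000)–(6.939,2.000)
cell (6,2): code 0011 → (6.939,2.000)–(6.806,3.000)
cell (6,3): code 0001 → (6.806,3.000)–(6.000,3.736)
total: 22 segments, chained into 2 closed loop(s), length Σ = 19.008634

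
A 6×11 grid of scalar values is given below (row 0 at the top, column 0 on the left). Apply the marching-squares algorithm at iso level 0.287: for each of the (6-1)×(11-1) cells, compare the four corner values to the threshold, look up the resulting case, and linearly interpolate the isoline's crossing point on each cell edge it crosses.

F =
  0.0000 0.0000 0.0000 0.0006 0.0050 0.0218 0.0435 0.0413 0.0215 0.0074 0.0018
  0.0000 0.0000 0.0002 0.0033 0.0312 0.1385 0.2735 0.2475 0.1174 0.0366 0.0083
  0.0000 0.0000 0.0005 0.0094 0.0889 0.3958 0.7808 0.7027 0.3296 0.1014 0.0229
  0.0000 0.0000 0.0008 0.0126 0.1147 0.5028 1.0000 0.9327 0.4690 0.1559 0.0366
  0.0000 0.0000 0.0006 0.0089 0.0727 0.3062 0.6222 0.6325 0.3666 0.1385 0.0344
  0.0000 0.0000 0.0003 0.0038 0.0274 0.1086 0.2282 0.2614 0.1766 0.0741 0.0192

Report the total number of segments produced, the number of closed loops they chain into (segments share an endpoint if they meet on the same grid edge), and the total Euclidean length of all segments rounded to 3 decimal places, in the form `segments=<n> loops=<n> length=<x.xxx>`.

cell (1,4): code 0100 → (1.577,5.000)–(2.000,4.645)
cell (1,5): code 1100 → (1.027,6.000)–(1.577,5.000)
cell (1,6): code 1100 → (1.087,7.000)–(1.027,6.000)
cell (1,7): code 1100 → (1.799,8.000)–(1.087,7.000)
cell (1,8): code 1000 → (2.000,8.187)–(1.799,8.000)
cell (2,4): code 0110 → (2.000,4.645)–(3.000,4.444)
cell (2,8): code 1001 → (3.000,8.581)–(2.000,8.187)
cell (3,4): code 0110 → (3.000,4.444)–(4.000,4.918)
cell (3,8): code 1001 → (4.000,8.349)–(3.000,8.581)
cell (4,4): code 0010 → (4.000,4.918)–(4.097,5.000)
cell (4,5): code 0011 → (4.097,5.000)–(4.851,6.000)
cell (4,6): code 0011 → (4.851,6.000)–(4.931,7.000)
cell (4,7): code 0011 → (4.931,7.000)–(4.419,8.000)
cell (4,8): code 0001 → (4.419,8.000)–(4.000,8.349)
total: 14 segments, chained into 1 closed loop(s), length Σ = 12.476870

segments=14 loops=1 length=12.477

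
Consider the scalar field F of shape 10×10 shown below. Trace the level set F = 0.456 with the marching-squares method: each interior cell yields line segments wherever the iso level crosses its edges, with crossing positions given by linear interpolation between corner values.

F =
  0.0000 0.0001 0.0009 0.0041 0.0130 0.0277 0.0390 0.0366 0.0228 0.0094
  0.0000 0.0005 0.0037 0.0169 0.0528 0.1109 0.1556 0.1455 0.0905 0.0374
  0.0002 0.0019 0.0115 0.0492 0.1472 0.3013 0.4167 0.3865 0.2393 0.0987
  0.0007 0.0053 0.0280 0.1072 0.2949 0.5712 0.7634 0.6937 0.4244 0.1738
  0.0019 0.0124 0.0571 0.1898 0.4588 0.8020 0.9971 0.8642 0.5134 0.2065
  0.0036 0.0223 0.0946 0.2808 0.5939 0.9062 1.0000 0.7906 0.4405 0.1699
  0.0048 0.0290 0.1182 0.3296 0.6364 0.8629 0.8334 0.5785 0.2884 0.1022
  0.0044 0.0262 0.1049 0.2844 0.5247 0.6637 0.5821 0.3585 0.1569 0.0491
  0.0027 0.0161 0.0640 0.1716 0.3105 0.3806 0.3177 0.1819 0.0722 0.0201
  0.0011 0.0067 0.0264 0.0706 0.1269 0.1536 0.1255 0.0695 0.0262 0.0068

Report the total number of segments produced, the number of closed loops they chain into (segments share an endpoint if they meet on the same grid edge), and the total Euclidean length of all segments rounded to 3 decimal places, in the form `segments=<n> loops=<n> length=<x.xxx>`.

segments=20 loops=1 length=15.993

cell (2,4): code 0100 → (2.573,5.000)–(3.000,4.583)
cell (2,5): code 1100 → (2.113,6.000)–(2.573,5.000)
cell (2,6): code 1100 → (2.226,7.000)–(2.113,6.000)
cell (2,7): code 1000 → (3.000,7.883)–(2.226,7.000)
cell (3,3): code 0100 → (3.983,4.000)–(4.000,3.990)
cell (3,4): code 1110 → (3.000,4.583)–(3.983,4.000)
cell (3,7): code 1101 → (3.355,8.000)–(3.000,7.883)
cell (3,8): code 1000 → (4.000,8.187)–(3.355,8.000)
cell (4,3): code 0110 → (4.000,3.990)–(5.000,3.560)
cell (4,7): code 1011 → (5.000,7.956)–(4.787,8.000)
cell (4,8): code 0001 → (4.787,8.000)–(4.000,8.187)
cell (5,3): code 0110 → (5.000,3.560)–(6.000,3.412)
cell (5,7): code 1001 → (6.000,7.422)–(5.000,7.956)
cell (6,3): code 0110 → (6.000,3.412)–(7.000,3.714)
cell (6,6): code 1011 → (7.000,6.564)–(6.557,7.000)
cell (6,7): code 0001 → (6.557,7.000)–(6.000,7.422)
cell (7,3): code 0010 → (7.000,3.714)–(7.321,4.000)
cell (7,4): code 0011 → (7.321,4.000)–(7.734,5.000)
cell (7,5): code 0011 → (7.734,5.000)–(7.477,6.000)
cell (7,6): code 0001 → (7.477,6.000)–(7.000,6.564)
total: 20 segments, chained into 1 closed loop(s), length Σ = 15.992771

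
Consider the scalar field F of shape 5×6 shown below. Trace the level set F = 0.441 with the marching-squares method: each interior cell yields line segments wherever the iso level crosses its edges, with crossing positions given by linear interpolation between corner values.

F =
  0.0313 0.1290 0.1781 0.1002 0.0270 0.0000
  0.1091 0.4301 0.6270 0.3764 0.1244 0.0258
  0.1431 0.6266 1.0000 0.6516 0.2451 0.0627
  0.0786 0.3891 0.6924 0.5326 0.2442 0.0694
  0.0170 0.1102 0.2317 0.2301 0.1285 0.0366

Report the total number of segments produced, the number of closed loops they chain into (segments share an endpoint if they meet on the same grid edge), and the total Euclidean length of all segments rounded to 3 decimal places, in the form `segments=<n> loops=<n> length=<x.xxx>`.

cell (0,1): code 0100 → (0.586,2.000)–(1.000,1.055)
cell (0,2): code 1000 → (1.000,2.742)–(0.586,2.000)
cell (1,0): code 0100 → (1.055,1.000)–(2.000,0.616)
cell (1,1): code 1110 → (1.000,1.055)–(1.055,1.000)
cell (1,2): code 1101 → (1.235,3.000)–(1.000,2.742)
cell (1,3): code 1000 → (2.000,3.518)–(1.235,3.000)
cell (2,0): code 0010 → (2.000,0.616)–(2.781,1.000)
cell (2,1): code 0111 → (2.781,1.000)–(3.000,1.171)
cell (2,3): code 1001 → (3.000,3.318)–(2.000,3.518)
cell (3,1): code 0010 → (3.000,1.171)–(3.546,2.000)
cell (3,2): code 0011 → (3.546,2.000)–(3.303,3.000)
cell (3,3): code 0001 → (3.303,3.000)–(3.000,3.318)
total: 12 segments, chained into 1 closed loop(s), length Σ = 8.880666

segments=12 loops=1 length=8.881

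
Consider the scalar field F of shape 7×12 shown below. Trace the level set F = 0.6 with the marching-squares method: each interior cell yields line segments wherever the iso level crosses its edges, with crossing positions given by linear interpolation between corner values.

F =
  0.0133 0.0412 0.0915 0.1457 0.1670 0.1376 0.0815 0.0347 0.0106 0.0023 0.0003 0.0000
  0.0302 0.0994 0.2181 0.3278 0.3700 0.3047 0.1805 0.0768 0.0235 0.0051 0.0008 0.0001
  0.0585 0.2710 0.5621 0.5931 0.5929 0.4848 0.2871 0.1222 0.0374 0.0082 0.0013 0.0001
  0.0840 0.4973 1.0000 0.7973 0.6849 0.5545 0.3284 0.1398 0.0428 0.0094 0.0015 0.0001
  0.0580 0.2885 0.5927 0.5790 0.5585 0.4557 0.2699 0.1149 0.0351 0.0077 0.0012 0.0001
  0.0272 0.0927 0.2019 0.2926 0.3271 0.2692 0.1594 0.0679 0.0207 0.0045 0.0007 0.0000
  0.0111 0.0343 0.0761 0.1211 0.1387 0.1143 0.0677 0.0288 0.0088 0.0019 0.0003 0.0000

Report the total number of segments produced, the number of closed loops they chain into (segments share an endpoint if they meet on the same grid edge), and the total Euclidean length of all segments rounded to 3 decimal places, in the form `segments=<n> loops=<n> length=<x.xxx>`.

segments=8 loops=1 length=8.572

cell (2,1): code 0100 → (2.087,2.000)–(3.000,1.204)
cell (2,2): code 1100 → (2.034,3.000)–(2.087,2.000)
cell (2,3): code 1100 → (2.077,4.000)–(2.034,3.000)
cell (2,4): code 1000 → (3.000,4.651)–(2.077,4.000)
cell (3,1): code 0010 → (3.000,1.204)–(3.982,2.000)
cell (3,2): code 0011 → (3.982,2.000)–(3.904,3.000)
cell (3,3): code 0011 → (3.904,3.000)–(3.672,4.000)
cell (3,4): code 0001 → (3.672,4.000)–(3.000,4.651)
total: 8 segments, chained into 1 closed loop(s), length Σ = 8.572188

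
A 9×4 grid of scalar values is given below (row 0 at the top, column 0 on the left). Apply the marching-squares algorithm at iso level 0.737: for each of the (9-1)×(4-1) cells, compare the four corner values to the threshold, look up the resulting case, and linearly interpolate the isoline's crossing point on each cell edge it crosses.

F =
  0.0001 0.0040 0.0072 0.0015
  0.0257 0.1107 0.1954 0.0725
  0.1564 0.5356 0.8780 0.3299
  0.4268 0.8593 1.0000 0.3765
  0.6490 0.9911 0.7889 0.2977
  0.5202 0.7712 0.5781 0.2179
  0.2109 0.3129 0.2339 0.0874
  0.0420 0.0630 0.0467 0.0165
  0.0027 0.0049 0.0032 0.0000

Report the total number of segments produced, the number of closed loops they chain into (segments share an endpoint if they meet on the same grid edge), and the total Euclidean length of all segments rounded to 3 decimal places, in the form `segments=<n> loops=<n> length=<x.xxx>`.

segments=12 loops=1 length=8.183

cell (1,1): code 0100 → (1.793,2.000)–(2.000,1.588)
cell (1,2): code 1000 → (2.000,2.257)–(1.793,2.000)
cell (2,0): code 0100 → (2.622,1.000)–(3.000,0.717)
cell (2,1): code 1110 → (2.000,1.588)–(2.622,1.000)
cell (2,2): code 1001 → (3.000,2.422)–(2.000,2.257)
cell (3,0): code 0110 → (3.000,0.717)–(4.000,0.257)
cell (3,2): code 1001 → (4.000,2.106)–(3.000,2.422)
cell (4,0): code 0110 → (4.000,0.257)–(5.000,0.864)
cell (4,1): code 1011 → (5.000,1.177)–(4.246,2.000)
cell (4,2): code 0001 → (4.246,2.000)–(4.000,2.106)
cell (5,0): code 0010 → (5.000,0.864)–(5.075,1.000)
cell (5,1): code 0001 → (5.075,1.000)–(5.000,1.177)
total: 12 segments, chained into 1 closed loop(s), length Σ = 8.182676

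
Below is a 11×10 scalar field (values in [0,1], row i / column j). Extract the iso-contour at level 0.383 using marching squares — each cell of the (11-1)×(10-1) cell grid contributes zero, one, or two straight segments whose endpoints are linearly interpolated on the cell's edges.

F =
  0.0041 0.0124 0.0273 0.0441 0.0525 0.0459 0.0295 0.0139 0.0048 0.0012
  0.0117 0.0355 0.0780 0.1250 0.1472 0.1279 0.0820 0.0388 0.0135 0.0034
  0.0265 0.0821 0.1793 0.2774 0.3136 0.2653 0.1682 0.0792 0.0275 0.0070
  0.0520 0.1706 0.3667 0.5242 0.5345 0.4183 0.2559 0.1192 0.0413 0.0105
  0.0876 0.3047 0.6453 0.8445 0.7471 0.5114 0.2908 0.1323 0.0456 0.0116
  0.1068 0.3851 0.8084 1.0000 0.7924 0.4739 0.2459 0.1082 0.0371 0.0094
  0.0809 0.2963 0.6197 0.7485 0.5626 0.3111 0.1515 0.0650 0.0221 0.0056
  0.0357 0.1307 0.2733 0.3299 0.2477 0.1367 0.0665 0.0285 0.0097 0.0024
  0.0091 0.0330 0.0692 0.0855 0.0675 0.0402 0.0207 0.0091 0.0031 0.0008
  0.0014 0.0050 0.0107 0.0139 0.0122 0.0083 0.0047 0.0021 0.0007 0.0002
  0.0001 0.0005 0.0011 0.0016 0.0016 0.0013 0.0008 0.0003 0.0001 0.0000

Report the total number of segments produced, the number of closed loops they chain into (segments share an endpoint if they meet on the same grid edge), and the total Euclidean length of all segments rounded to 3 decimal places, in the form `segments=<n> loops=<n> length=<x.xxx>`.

cell (2,2): code 0100 → (2.428,3.000)–(3.000,2.103)
cell (2,3): code 1100 → (2.314,4.000)–(2.428,3.000)
cell (2,4): code 1100 → (2.769,5.000)–(2.314,4.000)
cell (2,5): code 1000 → (3.000,5.217)–(2.769,5.000)
cell (3,1): code 0100 → (3.059,2.000)–(4.000,1.230)
cell (3,2): code 1110 → (3.000,2.103)–(3.059,2.000)
cell (3,5): code 1001 → (4.000,5.582)–(3.000,5.217)
cell (4,0): code 0100 → (4.974,1.000)–(5.000,0.992)
cell (4,1): code 1110 → (4.000,1.230)–(4.974,1.000)
cell (4,5): code 1001 → (5.000,5.399)–(4.000,5.582)
cell (5,0): code 0010 → (5.000,0.992)–(5.024,1.000)
cell (5,1): code 0111 → (5.024,1.000)–(6.000,1.268)
cell (5,4): code 1011 → (6.000,4.714)–(5.558,5.000)
cell (5,5): code 0001 → (5.558,5.000)–(5.000,5.399)
cell (6,1): code 0010 → (6.000,1.268)–(6.683,2.000)
cell (6,2): code 0011 → (6.683,2.000)–(6.873,3.000)
cell (6,3): code 0011 → (6.873,3.000)–(6.570,4.000)
cell (6,4): code 0001 → (6.570,4.000)–(6.000,4.714)
total: 18 segments, chained into 1 closed loop(s), length Σ = 14.157201

segments=18 loops=1 length=14.157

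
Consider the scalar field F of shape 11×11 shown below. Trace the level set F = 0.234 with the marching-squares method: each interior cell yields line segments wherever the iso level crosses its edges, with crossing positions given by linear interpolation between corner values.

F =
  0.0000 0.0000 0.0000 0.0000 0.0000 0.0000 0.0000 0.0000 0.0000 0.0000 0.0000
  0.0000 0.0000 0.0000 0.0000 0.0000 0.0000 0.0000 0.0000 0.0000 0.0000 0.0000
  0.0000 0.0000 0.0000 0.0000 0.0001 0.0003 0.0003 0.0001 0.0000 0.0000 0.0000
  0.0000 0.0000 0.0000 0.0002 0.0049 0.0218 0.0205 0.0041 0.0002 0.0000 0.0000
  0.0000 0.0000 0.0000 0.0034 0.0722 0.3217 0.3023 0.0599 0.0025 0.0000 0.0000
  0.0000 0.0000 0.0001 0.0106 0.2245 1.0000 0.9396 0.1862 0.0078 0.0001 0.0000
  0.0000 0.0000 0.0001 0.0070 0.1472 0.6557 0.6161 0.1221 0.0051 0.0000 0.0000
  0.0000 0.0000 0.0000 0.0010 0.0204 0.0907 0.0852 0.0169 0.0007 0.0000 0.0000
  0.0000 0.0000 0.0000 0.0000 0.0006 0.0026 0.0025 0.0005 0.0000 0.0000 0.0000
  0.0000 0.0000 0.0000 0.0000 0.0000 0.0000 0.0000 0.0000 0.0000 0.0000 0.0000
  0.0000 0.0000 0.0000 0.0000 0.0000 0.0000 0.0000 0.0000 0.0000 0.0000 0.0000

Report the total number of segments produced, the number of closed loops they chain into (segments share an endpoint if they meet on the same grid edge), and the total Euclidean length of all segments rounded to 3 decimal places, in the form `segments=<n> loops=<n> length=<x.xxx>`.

cell (3,4): code 0100 → (3.708,5.000)–(4.000,4.648)
cell (3,5): code 1100 → (3.758,6.000)–(3.708,5.000)
cell (3,6): code 1000 → (4.000,6.282)–(3.758,6.000)
cell (4,4): code 0110 → (4.000,4.648)–(5.000,4.012)
cell (4,6): code 1001 → (5.000,6.937)–(4.000,6.282)
cell (5,4): code 0110 → (5.000,4.012)–(6.000,4.171)
cell (5,6): code 1001 → (6.000,6.773)–(5.000,6.937)
cell (6,4): code 0010 → (6.000,4.171)–(6.746,5.000)
cell (6,5): code 0011 → (6.746,5.000)–(6.720,6.000)
cell (6,6): code 0001 → (6.720,6.000)–(6.000,6.773)
total: 10 segments, chained into 1 closed loop(s), length Σ = 9.408998

segments=10 loops=1 length=9.409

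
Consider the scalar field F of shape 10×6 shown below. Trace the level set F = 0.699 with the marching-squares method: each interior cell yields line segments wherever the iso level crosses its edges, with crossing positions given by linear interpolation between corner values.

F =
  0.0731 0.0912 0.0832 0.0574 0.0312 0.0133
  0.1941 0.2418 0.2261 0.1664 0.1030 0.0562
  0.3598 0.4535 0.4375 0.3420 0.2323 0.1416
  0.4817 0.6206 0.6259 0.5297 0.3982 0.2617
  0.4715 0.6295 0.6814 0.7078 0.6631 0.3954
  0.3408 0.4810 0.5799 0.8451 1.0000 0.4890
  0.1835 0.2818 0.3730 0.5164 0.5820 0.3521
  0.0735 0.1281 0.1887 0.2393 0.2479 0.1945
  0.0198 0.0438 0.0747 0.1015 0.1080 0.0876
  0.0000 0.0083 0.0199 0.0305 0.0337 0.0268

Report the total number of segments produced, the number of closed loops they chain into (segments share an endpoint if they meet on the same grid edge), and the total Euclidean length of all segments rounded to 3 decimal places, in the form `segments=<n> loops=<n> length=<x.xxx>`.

segments=8 loops=1 length=6.119

cell (3,2): code 0100 → (3.951,3.000)–(4.000,2.667)
cell (3,3): code 1000 → (4.000,3.197)–(3.951,3.000)
cell (4,2): code 0110 → (4.000,2.667)–(5.000,2.449)
cell (4,3): code 1101 → (4.107,4.000)–(4.000,3.197)
cell (4,4): code 1000 → (5.000,4.589)–(4.107,4.000)
cell (5,2): code 0010 → (5.000,2.449)–(5.444,3.000)
cell (5,3): code 0011 → (5.444,3.000)–(5.720,4.000)
cell (5,4): code 0001 → (5.720,4.000)–(5.000,4.589)
total: 8 segments, chained into 1 closed loop(s), length Σ = 6.119125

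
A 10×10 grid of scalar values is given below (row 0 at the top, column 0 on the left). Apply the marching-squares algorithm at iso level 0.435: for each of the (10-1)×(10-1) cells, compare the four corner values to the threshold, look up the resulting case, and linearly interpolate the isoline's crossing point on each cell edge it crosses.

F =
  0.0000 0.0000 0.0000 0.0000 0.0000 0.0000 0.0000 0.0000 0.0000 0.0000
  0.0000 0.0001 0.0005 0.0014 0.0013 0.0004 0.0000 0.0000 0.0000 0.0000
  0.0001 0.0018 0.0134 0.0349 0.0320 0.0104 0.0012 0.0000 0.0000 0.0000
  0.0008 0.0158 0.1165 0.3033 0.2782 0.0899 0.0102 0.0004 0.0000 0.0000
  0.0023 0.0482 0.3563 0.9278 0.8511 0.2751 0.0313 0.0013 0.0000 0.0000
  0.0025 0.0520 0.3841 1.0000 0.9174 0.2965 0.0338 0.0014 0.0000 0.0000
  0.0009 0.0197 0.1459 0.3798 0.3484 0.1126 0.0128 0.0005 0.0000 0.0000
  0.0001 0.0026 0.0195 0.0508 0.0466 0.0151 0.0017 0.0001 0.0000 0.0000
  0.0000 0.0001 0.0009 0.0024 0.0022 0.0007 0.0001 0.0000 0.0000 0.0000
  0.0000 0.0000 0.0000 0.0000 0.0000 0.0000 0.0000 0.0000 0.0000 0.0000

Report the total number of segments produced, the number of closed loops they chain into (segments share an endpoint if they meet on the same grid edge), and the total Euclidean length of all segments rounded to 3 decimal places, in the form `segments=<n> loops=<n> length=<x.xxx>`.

cell (3,2): code 0100 → (3.211,3.000)–(4.000,2.138)
cell (3,3): code 1100 → (3.274,4.000)–(3.211,3.000)
cell (3,4): code 1000 → (4.000,4.722)–(3.274,4.000)
cell (4,2): code 0110 → (4.000,2.138)–(5.000,2.083)
cell (4,4): code 1001 → (5.000,4.777)–(4.000,4.722)
cell (5,2): code 0010 → (5.000,2.083)–(5.911,3.000)
cell (5,3): code 0011 → (5.911,3.000)–(5.848,4.000)
cell (5,4): code 0001 → (5.848,4.000)–(5.000,4.777)
total: 8 segments, chained into 1 closed loop(s), length Σ = 8.643026

segments=8 loops=1 length=8.643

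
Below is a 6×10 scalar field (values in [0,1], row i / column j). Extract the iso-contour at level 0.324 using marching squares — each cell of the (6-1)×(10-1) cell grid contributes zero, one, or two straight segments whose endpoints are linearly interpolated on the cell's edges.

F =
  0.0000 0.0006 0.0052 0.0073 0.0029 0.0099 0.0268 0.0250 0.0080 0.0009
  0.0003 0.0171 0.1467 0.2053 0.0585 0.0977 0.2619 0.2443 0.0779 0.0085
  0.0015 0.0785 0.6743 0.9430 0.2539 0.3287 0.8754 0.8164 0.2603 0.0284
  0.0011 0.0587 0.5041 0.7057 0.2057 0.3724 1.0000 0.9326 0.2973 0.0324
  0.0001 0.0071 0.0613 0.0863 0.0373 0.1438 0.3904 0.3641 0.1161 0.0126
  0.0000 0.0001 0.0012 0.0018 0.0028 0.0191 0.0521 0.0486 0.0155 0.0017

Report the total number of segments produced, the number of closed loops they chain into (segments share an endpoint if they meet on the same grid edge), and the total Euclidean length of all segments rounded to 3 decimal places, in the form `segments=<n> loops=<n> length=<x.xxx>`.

cell (1,1): code 0100 → (1.336,2.000)–(2.000,1.412)
cell (1,2): code 1100 → (1.161,3.000)–(1.336,2.000)
cell (1,3): code 1000 → (2.000,3.898)–(1.161,3.000)
cell (1,4): code 0100 → (1.980,5.000)–(2.000,4.937)
cell (1,5): code 1100 → (1.101,6.000)–(1.980,5.000)
cell (1,6): code 1100 → (1.139,7.000)–(1.101,6.000)
cell (1,7): code 1000 → (2.000,7.885)–(1.139,7.000)
cell (2,1): code 0110 → (2.000,1.412)–(3.000,1.596)
cell (2,3): code 1001 → (3.000,3.763)–(2.000,3.898)
cell (2,4): code 0110 → (2.000,4.937)–(3.000,4.710)
cell (2,7): code 1001 → (3.000,7.958)–(2.000,7.885)
cell (3,1): code 0010 → (3.000,1.596)–(3.407,2.000)
cell (3,2): code 0011 → (3.407,2.000)–(3.616,3.000)
cell (3,3): code 0001 → (3.616,3.000)–(3.000,3.763)
cell (3,4): code 0010 → (3.000,4.710)–(3.212,5.000)
cell (3,5): code 0111 → (3.212,5.000)–(4.000,5.731)
cell (3,7): code 1001 → (4.000,7.162)–(3.000,7.958)
cell (4,5): code 0010 → (4.000,5.731)–(4.196,6.000)
cell (4,6): code 0011 → (4.196,6.000)–(4.127,7.000)
cell (4,7): code 0001 → (4.127,7.000)–(4.000,7.162)
total: 20 segments, chained into 2 closed loop(s), length Σ = 17.647985

segments=20 loops=2 length=17.648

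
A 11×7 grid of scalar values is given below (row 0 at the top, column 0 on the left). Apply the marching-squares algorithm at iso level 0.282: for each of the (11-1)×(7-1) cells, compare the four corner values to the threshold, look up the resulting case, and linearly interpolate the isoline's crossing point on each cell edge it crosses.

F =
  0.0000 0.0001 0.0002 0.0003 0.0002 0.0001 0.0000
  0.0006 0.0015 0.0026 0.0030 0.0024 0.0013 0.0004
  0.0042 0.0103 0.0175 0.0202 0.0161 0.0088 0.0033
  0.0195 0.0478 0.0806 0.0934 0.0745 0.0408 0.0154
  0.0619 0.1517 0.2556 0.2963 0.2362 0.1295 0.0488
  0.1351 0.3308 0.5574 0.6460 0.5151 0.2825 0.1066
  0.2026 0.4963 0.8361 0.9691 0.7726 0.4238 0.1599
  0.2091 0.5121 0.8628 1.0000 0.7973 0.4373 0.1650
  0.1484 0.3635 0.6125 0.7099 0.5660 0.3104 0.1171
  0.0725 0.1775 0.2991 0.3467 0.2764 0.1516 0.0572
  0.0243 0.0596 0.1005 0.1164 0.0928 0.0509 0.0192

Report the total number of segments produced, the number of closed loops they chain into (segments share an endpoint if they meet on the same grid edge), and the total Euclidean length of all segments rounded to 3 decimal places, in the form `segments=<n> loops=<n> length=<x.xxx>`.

segments=22 loops=1 length=16.650

cell (3,2): code 0100 → (3.930,3.000)–(4.000,2.649)
cell (3,3): code 1000 → (4.000,3.238)–(3.930,3.000)
cell (4,0): code 0100 → (4.728,1.000)–(5.000,0.751)
cell (4,1): code 1100 → (4.087,2.000)–(4.728,1.000)
cell (4,2): code 1110 → (4.000,2.649)–(4.087,2.000)
cell (4,3): code 1101 → (4.164,4.000)–(4.000,3.238)
cell (4,4): code 1100 → (4.997,5.000)–(4.164,4.000)
cell (4,5): code 1000 → (5.000,5.003)–(4.997,5.000)
cell (5,0): code 0110 → (5.000,0.751)–(6.000,0.270)
cell (5,5): code 1001 → (6.000,5.537)–(5.000,5.003)
cell (6,0): code 0110 → (6.000,0.270)–(7.000,0.241)
cell (6,5): code 1001 → (7.000,5.570)–(6.000,5.537)
cell (7,0): code 0110 → (7.000,0.241)–(8.000,0.621)
cell (7,5): code 1001 → (8.000,5.147)–(7.000,5.570)
cell (8,0): code 0010 → (8.000,0.621)–(8.438,1.000)
cell (8,1): code 0111 → (8.438,1.000)–(9.000,1.859)
cell (8,3): code 1011 → (9.000,3.920)–(8.981,4.000)
cell (8,4): code 0011 → (8.981,4.000)–(8.179,5.000)
cell (8,5): code 0001 → (8.179,5.000)–(8.000,5.147)
cell (9,1): code 0010 → (9.000,1.859)–(9.086,2.000)
cell (9,2): code 0011 → (9.086,2.000)–(9.281,3.000)
cell (9,3): code 0001 → (9.281,3.000)–(9.000,3.920)
total: 22 segments, chained into 1 closed loop(s), length Σ = 16.650010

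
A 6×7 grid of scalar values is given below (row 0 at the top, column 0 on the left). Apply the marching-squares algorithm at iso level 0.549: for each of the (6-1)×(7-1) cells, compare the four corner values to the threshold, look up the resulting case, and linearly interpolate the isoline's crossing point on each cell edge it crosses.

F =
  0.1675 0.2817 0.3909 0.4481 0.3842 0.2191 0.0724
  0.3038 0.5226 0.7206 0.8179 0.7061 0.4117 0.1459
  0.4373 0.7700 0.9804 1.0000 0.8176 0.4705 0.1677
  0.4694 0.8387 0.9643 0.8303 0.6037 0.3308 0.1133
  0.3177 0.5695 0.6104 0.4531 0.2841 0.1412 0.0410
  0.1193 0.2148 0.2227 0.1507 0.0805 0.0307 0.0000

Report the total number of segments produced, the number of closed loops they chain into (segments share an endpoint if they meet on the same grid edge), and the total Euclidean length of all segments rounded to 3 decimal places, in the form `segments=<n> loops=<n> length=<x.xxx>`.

cell (0,1): code 0100 → (0.480,2.000)–(1.000,1.133)
cell (0,2): code 1100 → (0.273,3.000)–(0.480,2.000)
cell (0,3): code 1100 → (0.512,4.000)–(0.273,3.000)
cell (0,4): code 1000 → (1.000,4.534)–(0.512,4.000)
cell (1,0): code 0100 → (1.107,1.000)–(2.000,0.336)
cell (1,1): code 1110 → (1.000,1.133)–(1.107,1.000)
cell (1,4): code 1001 → (2.000,4.774)–(1.000,4.534)
cell (2,0): code 0110 → (2.000,0.336)–(3.000,0.216)
cell (2,4): code 1001 → (3.000,4.200)–(2.000,4.774)
cell (3,0): code 0110 → (3.000,0.216)–(4.000,0.919)
cell (3,2): code 1011 → (4.000,2.390)–(3.746,3.000)
cell (3,3): code 0011 → (3.746,3.000)–(3.171,4.000)
cell (3,4): code 0001 → (3.171,4.000)–(3.000,4.200)
cell (4,0): code 0010 → (4.000,0.919)–(4.058,1.000)
cell (4,1): code 0011 → (4.058,1.000)–(4.158,2.000)
cell (4,2): code 0001 → (4.158,2.000)–(4.000,2.390)
total: 16 segments, chained into 1 closed loop(s), length Σ = 13.081747

segments=16 loops=1 length=13.082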